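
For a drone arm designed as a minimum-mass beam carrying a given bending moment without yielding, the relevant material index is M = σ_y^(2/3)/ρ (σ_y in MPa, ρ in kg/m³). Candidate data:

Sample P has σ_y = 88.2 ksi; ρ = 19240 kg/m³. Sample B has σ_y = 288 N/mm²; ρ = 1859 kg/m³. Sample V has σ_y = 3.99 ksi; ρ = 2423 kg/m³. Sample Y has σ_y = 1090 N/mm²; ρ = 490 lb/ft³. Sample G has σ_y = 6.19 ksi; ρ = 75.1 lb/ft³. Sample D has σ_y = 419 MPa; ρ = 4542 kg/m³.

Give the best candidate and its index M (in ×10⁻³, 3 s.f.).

sample B, M = 23.5×10⁻³

Putting every candidate on a common basis:
  sample P: σ_y = 608.1 MPa, ρ = 19240 kg/m³
  sample B: σ_y = 288.0 MPa, ρ = 1859 kg/m³
  sample V: σ_y = 27.51 MPa, ρ = 2423 kg/m³
  sample Y: σ_y = 1090 MPa, ρ = 7849 kg/m³
  sample G: σ_y = 42.68 MPa, ρ = 1203 kg/m³
  sample D: σ_y = 419.0 MPa, ρ = 4542 kg/m³
  sample B: M = 23.5×10⁻³
  sample Y: M = 13.5×10⁻³
  sample D: M = 12.3×10⁻³
  sample G: M = 10.2×10⁻³
  sample V: M = 3.76×10⁻³
  sample P: M = 3.73×10⁻³
Sample B has the largest M.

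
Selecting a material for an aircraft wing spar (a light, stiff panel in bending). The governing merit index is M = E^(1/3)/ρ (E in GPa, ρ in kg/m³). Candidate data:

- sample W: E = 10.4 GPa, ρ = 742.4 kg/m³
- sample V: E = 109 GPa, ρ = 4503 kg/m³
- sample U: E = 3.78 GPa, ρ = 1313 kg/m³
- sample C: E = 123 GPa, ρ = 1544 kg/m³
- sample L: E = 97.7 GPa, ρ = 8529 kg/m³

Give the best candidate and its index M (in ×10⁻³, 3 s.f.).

sample C, M = 3.22×10⁻³

Evaluate M for each candidate:
  sample C: M = 3.22×10⁻³
  sample W: M = 2.94×10⁻³
  sample U: M = 1.19×10⁻³
  sample V: M = 1.06×10⁻³
  sample L: M = 0.540×10⁻³
Highest index: sample C.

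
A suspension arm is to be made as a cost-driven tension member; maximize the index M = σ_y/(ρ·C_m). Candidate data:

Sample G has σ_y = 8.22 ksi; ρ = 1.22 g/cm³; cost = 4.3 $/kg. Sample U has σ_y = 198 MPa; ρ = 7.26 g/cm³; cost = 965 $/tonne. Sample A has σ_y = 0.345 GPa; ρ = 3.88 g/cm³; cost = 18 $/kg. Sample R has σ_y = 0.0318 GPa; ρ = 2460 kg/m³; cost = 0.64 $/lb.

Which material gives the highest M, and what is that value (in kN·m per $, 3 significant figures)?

sample U, M = 28.3 kN·m per $

In SI units:
  sample G: σ_y = 56.67 MPa, ρ = 1220 kg/m³, cost = 4.300 $/kg
  sample U: σ_y = 198.0 MPa, ρ = 7260 kg/m³, cost = 0.9650 $/kg
  sample A: σ_y = 345.0 MPa, ρ = 3880 kg/m³, cost = 18.00 $/kg
  sample R: σ_y = 31.80 MPa, ρ = 2460 kg/m³, cost = 1.411 $/kg
  sample U: M = 28.3 kN·m per $
  sample G: M = 10.8 kN·m per $
  sample R: M = 9.16 kN·m per $
  sample A: M = 4.94 kN·m per $
The maximum is for sample U.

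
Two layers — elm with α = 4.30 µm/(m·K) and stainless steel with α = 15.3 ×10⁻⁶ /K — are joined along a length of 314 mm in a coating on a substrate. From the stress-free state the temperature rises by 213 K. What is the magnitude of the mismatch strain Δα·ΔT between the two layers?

2.34×10⁻³

Δα = |4.30 − 15.3|×10⁻⁶/K = 11.0×10⁻⁶/K.
Mismatch strain = Δα·ΔT = 11.0×10⁻⁶ × 213.0 = 2.34×10⁻³.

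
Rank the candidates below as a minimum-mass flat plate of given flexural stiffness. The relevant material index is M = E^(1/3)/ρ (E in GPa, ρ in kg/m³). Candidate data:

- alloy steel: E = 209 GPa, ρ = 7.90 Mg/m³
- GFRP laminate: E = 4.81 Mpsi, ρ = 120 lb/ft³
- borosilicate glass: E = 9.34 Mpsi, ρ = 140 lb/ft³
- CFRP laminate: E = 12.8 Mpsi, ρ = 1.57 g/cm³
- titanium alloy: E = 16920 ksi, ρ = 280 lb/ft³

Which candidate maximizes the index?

Convert each candidate to consistent units, then evaluate M:
  alloy steel: E = 209.0 GPa, ρ = 7900 kg/m³
  GFRP laminate: E = 33.16 GPa, ρ = 1922 kg/m³
  borosilicate glass: E = 64.40 GPa, ρ = 2243 kg/m³
  CFRP laminate: E = 88.25 GPa, ρ = 1570 kg/m³
  titanium alloy: E = 116.7 GPa, ρ = 4485 kg/m³
  CFRP laminate: M = 2.84×10⁻³
  borosilicate glass: M = 1.79×10⁻³
  GFRP laminate: M = 1.67×10⁻³
  titanium alloy: M = 1.09×10⁻³
  alloy steel: M = 0.751×10⁻³
The maximum is for CFRP laminate.

CFRP laminate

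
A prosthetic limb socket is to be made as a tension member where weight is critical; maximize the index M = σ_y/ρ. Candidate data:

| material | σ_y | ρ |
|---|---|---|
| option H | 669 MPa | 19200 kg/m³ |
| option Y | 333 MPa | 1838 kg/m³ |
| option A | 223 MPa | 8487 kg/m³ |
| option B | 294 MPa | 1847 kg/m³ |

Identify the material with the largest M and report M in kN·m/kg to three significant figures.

Evaluate M for each candidate:
  option Y: M = 181 kN·m/kg
  option B: M = 159 kN·m/kg
  option H: M = 34.8 kN·m/kg
  option A: M = 26.3 kN·m/kg
Option Y has the largest M.

option Y, M = 181 kN·m/kg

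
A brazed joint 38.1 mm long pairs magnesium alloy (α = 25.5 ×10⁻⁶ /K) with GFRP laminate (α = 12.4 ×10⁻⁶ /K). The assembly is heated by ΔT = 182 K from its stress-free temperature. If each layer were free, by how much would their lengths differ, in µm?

90.8 µm

Δα = |25.5 − 12.4|×10⁻⁶/K = 13.1×10⁻⁶/K.
ΔL_mismatch = Δα·L·ΔT = 13.1×10⁻⁶ × 38.1 mm × 182.0 K = 90.8 µm.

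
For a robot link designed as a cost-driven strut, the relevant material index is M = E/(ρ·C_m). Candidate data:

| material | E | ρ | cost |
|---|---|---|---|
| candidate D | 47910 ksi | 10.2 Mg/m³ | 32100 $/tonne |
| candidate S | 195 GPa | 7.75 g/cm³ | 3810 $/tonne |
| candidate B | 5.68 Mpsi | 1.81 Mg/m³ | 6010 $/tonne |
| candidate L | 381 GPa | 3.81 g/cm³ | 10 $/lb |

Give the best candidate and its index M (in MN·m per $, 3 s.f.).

candidate S, M = 6.60 MN·m per $

Convert each candidate to consistent units, then evaluate M:
  candidate D: E = 330.3 GPa, ρ = 10200 kg/m³, cost = 32.10 $/kg
  candidate S: E = 195.0 GPa, ρ = 7750 kg/m³, cost = 3.810 $/kg
  candidate B: E = 39.16 GPa, ρ = 1810 kg/m³, cost = 6.010 $/kg
  candidate L: E = 381.0 GPa, ρ = 3810 kg/m³, cost = 22.05 $/kg
  candidate S: M = 6.60 MN·m per $
  candidate L: M = 4.54 MN·m per $
  candidate B: M = 3.60 MN·m per $
  candidate D: M = 1.01 MN·m per $
Highest index: candidate S.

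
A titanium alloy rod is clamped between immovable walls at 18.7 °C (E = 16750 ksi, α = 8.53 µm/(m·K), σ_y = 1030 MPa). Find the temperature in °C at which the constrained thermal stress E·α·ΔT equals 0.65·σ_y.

698 °C

E = 16750 ksi = 115.5 GPa.
E·α·ΔT = 669.5 MPa ⇒ ΔT = 669.5 / (115.5×10³ × 8.53×10⁻⁶) = 679.6 K.
T = 18.7 + 679.6 = 698.3 °C.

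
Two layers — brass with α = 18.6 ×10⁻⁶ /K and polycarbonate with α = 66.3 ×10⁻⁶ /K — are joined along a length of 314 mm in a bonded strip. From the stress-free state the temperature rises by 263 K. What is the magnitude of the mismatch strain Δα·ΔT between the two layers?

Δα = |18.6 − 66.3|×10⁻⁶/K = 47.7×10⁻⁶/K.
Mismatch strain = Δα·ΔT = 47.7×10⁻⁶ × 263.0 = 0.0125.

0.0125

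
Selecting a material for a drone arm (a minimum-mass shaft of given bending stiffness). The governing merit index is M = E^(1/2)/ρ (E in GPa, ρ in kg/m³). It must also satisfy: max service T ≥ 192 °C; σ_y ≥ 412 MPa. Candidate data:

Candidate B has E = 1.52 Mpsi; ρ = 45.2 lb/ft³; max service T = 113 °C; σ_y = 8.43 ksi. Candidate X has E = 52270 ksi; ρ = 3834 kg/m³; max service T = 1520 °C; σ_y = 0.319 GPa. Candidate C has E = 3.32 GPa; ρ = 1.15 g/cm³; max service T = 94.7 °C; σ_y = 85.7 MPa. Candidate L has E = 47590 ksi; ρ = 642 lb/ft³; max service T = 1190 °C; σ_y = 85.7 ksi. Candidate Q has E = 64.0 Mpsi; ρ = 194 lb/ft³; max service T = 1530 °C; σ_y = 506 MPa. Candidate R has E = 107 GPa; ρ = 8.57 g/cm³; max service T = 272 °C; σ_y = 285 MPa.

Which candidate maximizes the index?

Screen on constraints: max service T ≥ 192 °C; σ_y ≥ 412 MPa. Survivors: candidate L, candidate Q.
Putting every candidate on a common basis:
  candidate L: E = 328.1 GPa, ρ = 10280 kg/m³
  candidate Q: E = 441.3 GPa, ρ = 3108 kg/m³
  candidate Q: M = 6.76×10⁻³
  candidate L: M = 1.76×10⁻³
Candidate Q has the largest M.

candidate Q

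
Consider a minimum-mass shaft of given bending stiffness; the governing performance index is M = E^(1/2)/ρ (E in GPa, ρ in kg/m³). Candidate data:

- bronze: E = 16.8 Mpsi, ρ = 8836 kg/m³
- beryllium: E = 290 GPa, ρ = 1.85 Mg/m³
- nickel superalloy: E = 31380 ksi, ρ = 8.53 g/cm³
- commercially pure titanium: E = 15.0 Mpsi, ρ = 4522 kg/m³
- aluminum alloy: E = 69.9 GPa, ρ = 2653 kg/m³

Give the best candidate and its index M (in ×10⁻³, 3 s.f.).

After converting to SI:
  bronze: E = 115.8 GPa, ρ = 8836 kg/m³
  beryllium: E = 290.0 GPa, ρ = 1850 kg/m³
  nickel superalloy: E = 216.4 GPa, ρ = 8530 kg/m³
  commercially pure titanium: E = 103.4 GPa, ρ = 4522 kg/m³
  aluminum alloy: E = 69.90 GPa, ρ = 2653 kg/m³
  beryllium: M = 9.21×10⁻³
  aluminum alloy: M = 3.15×10⁻³
  commercially pure titanium: M = 2.25×10⁻³
  nickel superalloy: M = 1.72×10⁻³
  bronze: M = 1.22×10⁻³
Highest index: beryllium.

beryllium, M = 9.21×10⁻³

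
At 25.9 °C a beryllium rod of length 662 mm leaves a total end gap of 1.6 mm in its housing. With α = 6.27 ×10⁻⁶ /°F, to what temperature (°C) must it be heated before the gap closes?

α = 6.27×10⁻⁶/°F × 9/5 = 11.3×10⁻⁶/K.
α·L₀·ΔT = 1.6 mm ⇒ ΔT = 1.6 / (11.3×10⁻⁶ × 662.0) = 214.2 K.
T = 25.9 + 214.2 = 240.1 °C.

240 °C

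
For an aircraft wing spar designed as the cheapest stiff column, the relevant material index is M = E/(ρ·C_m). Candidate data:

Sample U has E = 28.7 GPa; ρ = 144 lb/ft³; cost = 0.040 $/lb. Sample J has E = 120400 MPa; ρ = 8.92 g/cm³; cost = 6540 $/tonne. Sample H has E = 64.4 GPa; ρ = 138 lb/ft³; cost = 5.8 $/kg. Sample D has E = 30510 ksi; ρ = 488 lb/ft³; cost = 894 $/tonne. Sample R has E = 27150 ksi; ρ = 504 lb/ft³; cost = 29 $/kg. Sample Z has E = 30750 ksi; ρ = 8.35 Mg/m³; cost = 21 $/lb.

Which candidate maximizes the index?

Convert each candidate to consistent units, then evaluate M:
  sample U: E = 28.70 GPa, ρ = 2307 kg/m³, cost = 0.08818 $/kg
  sample J: E = 120.4 GPa, ρ = 8920 kg/m³, cost = 6.540 $/kg
  sample H: E = 64.40 GPa, ρ = 2211 kg/m³, cost = 5.800 $/kg
  sample D: E = 210.4 GPa, ρ = 7817 kg/m³, cost = 0.8940 $/kg
  sample R: E = 187.2 GPa, ρ = 8073 kg/m³, cost = 29.00 $/kg
  sample Z: E = 212.0 GPa, ρ = 8350 kg/m³, cost = 46.30 $/kg
  sample U: M = 141 MN·m per $
  sample D: M = 30.1 MN·m per $
  sample H: M = 5.02 MN·m per $
  sample J: M = 2.06 MN·m per $
  sample R: M = 0.800 MN·m per $
  sample Z: M = 0.548 MN·m per $
The maximum is for sample U.

sample U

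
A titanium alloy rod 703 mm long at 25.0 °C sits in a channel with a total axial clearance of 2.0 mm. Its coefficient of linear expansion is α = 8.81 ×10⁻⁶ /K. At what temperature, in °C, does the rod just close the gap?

348 °C

α·L₀·ΔT = 2.0 mm ⇒ ΔT = 2.0 / (8.81×10⁻⁶ × 703.0) = 322.9 K.
T = 25.0 + 322.9 = 347.9 °C.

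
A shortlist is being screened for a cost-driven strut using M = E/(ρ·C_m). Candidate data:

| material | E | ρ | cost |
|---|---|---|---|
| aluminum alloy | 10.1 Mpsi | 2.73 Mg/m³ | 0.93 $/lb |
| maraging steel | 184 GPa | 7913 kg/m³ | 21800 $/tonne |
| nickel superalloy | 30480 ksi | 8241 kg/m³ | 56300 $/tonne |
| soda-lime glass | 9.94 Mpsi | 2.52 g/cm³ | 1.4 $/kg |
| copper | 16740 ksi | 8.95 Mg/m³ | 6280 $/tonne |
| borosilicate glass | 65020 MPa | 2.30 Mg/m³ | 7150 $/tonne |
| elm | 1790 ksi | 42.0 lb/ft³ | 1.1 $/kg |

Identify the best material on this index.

Putting every candidate on a common basis:
  aluminum alloy: E = 69.64 GPa, ρ = 2730 kg/m³, cost = 2.050 $/kg
  maraging steel: E = 184.0 GPa, ρ = 7913 kg/m³, cost = 21.80 $/kg
  nickel superalloy: E = 210.2 GPa, ρ = 8241 kg/m³, cost = 56.30 $/kg
  soda-lime glass: E = 68.53 GPa, ρ = 2520 kg/m³, cost = 1.400 $/kg
  copper: E = 115.4 GPa, ρ = 8950 kg/m³, cost = 6.280 $/kg
  borosilicate glass: E = 65.02 GPa, ρ = 2300 kg/m³, cost = 7.150 $/kg
  elm: E = 12.34 GPa, ρ = 672.8 kg/m³, cost = 1.100 $/kg
  soda-lime glass: M = 19.4 MN·m per $
  elm: M = 16.7 MN·m per $
  aluminum alloy: M = 12.4 MN·m per $
  borosilicate glass: M = 3.95 MN·m per $
  copper: M = 2.05 MN·m per $
  maraging steel: M = 1.07 MN·m per $
  nickel superalloy: M = 0.453 MN·m per $
Soda-lime glass has the largest M.

soda-lime glass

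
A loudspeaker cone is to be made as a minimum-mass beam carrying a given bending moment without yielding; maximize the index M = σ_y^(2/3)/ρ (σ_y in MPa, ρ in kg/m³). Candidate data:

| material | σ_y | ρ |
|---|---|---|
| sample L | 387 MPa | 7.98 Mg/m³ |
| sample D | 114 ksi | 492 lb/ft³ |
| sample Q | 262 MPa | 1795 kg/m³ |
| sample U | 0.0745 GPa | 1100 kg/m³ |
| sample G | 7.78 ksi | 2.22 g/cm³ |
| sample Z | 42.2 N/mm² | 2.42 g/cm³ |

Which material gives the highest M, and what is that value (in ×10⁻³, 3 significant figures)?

sample Q, M = 22.8×10⁻³

In SI units:
  sample L: σ_y = 387.0 MPa, ρ = 7980 kg/m³
  sample D: σ_y = 786.0 MPa, ρ = 7881 kg/m³
  sample Q: σ_y = 262.0 MPa, ρ = 1795 kg/m³
  sample U: σ_y = 74.50 MPa, ρ = 1100 kg/m³
  sample G: σ_y = 53.64 MPa, ρ = 2220 kg/m³
  sample Z: σ_y = 42.20 MPa, ρ = 2420 kg/m³
  sample Q: M = 22.8×10⁻³
  sample U: M = 16.1×10⁻³
  sample D: M = 10.8×10⁻³
  sample L: M = 6.65×10⁻³
  sample G: M = 6.41×10⁻³
  sample Z: M = 5.01×10⁻³
The maximum is for sample Q.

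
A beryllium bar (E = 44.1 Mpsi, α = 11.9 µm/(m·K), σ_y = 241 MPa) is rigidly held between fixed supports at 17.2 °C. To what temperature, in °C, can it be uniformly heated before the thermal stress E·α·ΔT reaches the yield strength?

83.8 °C

E = 44.1 Mpsi = 304.1 GPa.
E·α·ΔT = 241.0 MPa ⇒ ΔT = 241.0 / (304.1×10³ × 11.9×10⁻⁶) = 66.61 K.
T = 17.2 + 66.61 = 83.81 °C.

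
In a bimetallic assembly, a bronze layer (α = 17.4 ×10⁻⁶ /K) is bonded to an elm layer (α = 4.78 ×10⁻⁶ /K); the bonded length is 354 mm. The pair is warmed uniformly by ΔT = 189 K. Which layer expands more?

bronze

α(bronze) = 17.4×10⁻⁶/K vs α(elm) = 4.78×10⁻⁶/K.
Higher α expands more for the same ΔT: bronze.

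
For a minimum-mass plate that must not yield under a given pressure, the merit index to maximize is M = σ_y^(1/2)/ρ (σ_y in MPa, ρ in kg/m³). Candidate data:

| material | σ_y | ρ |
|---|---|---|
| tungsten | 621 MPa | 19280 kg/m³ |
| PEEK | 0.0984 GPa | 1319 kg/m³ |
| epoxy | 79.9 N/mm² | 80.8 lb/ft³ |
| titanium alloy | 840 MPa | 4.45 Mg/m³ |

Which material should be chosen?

PEEK

Putting every candidate on a common basis:
  tungsten: σ_y = 621.0 MPa, ρ = 19280 kg/m³
  PEEK: σ_y = 98.40 MPa, ρ = 1319 kg/m³
  epoxy: σ_y = 79.90 MPa, ρ = 1294 kg/m³
  titanium alloy: σ_y = 840.0 MPa, ρ = 4450 kg/m³
  PEEK: M = 7.52×10⁻³
  epoxy: M = 6.91×10⁻³
  titanium alloy: M = 6.51×10⁻³
  tungsten: M = 1.29×10⁻³
The maximum is for PEEK.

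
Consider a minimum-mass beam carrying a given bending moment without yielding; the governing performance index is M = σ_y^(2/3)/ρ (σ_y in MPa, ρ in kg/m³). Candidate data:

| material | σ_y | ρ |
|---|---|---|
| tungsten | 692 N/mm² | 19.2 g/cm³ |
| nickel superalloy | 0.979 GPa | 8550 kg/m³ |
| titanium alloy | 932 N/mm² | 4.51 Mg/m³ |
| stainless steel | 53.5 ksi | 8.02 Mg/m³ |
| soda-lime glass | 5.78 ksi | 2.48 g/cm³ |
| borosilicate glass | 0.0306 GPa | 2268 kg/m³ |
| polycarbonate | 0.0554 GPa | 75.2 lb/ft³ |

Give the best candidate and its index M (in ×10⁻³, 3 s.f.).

titanium alloy, M = 21.2×10⁻³

After converting to SI:
  tungsten: σ_y = 692.0 MPa, ρ = 19200 kg/m³
  nickel superalloy: σ_y = 979.0 MPa, ρ = 8550 kg/m³
  titanium alloy: σ_y = 932.0 MPa, ρ = 4510 kg/m³
  stainless steel: σ_y = 368.9 MPa, ρ = 8020 kg/m³
  soda-lime glass: σ_y = 39.85 MPa, ρ = 2480 kg/m³
  borosilicate glass: σ_y = 30.60 MPa, ρ = 2268 kg/m³
  polycarbonate: σ_y = 55.40 MPa, ρ = 1205 kg/m³
  titanium alloy: M = 21.2×10⁻³
  polycarbonate: M = 12.1×10⁻³
  nickel superalloy: M = 11.5×10⁻³
  stainless steel: M = 6.41×10⁻³
  soda-lime glass: M = 4.70×10⁻³
  borosilicate glass: M = 4.31×10⁻³
  tungsten: M = 4.07×10⁻³
The maximum is for titanium alloy.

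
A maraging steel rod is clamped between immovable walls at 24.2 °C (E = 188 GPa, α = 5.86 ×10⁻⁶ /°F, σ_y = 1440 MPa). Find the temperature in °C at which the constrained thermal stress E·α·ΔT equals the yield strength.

750 °C

α = 5.86×10⁻⁶/°F × 9/5 = 10.5×10⁻⁶/K.
E·α·ΔT = 1440 MPa ⇒ ΔT = 1440 / (188.0×10³ × 10.5×10⁻⁶) = 726.2 K.
T = 24.2 + 726.2 = 750.4 °C.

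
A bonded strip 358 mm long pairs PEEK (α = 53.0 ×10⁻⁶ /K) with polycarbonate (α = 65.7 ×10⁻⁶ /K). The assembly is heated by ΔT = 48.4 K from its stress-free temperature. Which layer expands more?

polycarbonate

α(PEEK) = 53.0×10⁻⁶/K vs α(polycarbonate) = 65.7×10⁻⁶/K.
Higher α expands more for the same ΔT: polycarbonate.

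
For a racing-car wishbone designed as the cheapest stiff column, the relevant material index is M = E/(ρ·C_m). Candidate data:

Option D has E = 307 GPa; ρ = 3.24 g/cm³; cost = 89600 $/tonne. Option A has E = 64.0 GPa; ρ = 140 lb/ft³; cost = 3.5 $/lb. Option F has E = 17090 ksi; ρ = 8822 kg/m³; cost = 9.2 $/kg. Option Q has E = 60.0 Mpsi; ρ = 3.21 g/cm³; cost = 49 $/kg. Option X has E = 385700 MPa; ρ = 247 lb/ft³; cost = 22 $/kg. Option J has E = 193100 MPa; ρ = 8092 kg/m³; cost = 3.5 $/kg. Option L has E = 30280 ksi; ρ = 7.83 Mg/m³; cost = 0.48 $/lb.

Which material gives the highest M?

option L

Convert each candidate to consistent units, then evaluate M:
  option D: E = 307.0 GPa, ρ = 3240 kg/m³, cost = 89.60 $/kg
  option A: E = 64.00 GPa, ρ = 2243 kg/m³, cost = 7.716 $/kg
  option F: E = 117.8 GPa, ρ = 8822 kg/m³, cost = 9.200 $/kg
  option Q: E = 413.7 GPa, ρ = 3210 kg/m³, cost = 49.00 $/kg
  option X: E = 385.7 GPa, ρ = 3957 kg/m³, cost = 22.00 $/kg
  option J: E = 193.1 GPa, ρ = 8092 kg/m³, cost = 3.500 $/kg
  option L: E = 208.8 GPa, ρ = 7830 kg/m³, cost = 1.058 $/kg
  option L: M = 25.2 MN·m per $
  option J: M = 6.82 MN·m per $
  option X: M = 4.43 MN·m per $
  option A: M = 3.70 MN·m per $
  option Q: M = 2.63 MN·m per $
  option F: M = 1.45 MN·m per $
  option D: M = 1.06 MN·m per $
Option L ranks first.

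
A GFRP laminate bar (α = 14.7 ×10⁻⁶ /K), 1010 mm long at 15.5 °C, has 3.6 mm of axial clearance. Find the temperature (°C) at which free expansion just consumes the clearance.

α·L₀·ΔT = 3.6 mm ⇒ ΔT = 3.6 / (14.7×10⁻⁶ × 1010.0) = 242.5 K.
T = 15.5 + 242.5 = 258.0 °C.

258 °C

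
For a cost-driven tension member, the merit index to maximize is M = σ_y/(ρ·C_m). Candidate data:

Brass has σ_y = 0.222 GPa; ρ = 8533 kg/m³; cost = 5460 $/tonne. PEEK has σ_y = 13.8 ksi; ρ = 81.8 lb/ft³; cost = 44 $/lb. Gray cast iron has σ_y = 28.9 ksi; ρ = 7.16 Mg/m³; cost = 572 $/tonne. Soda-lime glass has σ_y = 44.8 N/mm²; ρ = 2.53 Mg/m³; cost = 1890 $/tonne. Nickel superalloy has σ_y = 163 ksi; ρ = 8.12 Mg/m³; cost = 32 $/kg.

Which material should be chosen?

gray cast iron

After converting to SI:
  brass: σ_y = 222.0 MPa, ρ = 8533 kg/m³, cost = 5.460 $/kg
  PEEK: σ_y = 95.15 MPa, ρ = 1310 kg/m³, cost = 97.00 $/kg
  gray cast iron: σ_y = 199.3 MPa, ρ = 7160 kg/m³, cost = 0.5720 $/kg
  soda-lime glass: σ_y = 44.80 MPa, ρ = 2530 kg/m³, cost = 1.890 $/kg
  nickel superalloy: σ_y = 1124 MPa, ρ = 8120 kg/m³, cost = 32.00 $/kg
  gray cast iron: M = 48.7 kN·m per $
  soda-lime glass: M = 9.37 kN·m per $
  brass: M = 4.76 kN·m per $
  nickel superalloy: M = 4.33 kN·m per $
  PEEK: M = 0.749 kN·m per $
Gray cast iron ranks first.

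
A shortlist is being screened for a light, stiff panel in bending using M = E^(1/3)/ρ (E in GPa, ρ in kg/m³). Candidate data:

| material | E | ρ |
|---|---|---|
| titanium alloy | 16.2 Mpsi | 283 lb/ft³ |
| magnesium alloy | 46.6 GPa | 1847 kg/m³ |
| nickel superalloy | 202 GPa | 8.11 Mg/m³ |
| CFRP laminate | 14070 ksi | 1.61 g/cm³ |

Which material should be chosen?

CFRP laminate

In SI units:
  titanium alloy: E = 111.7 GPa, ρ = 4533 kg/m³
  magnesium alloy: E = 46.60 GPa, ρ = 1847 kg/m³
  nickel superalloy: E = 202.0 GPa, ρ = 8110 kg/m³
  CFRP laminate: E = 97.01 GPa, ρ = 1610 kg/m³
  CFRP laminate: M = 2.85×10⁻³
  magnesium alloy: M = 1.95×10⁻³
  titanium alloy: M = 1.06×10⁻³
  nickel superalloy: M = 0.723×10⁻³
Highest index: CFRP laminate.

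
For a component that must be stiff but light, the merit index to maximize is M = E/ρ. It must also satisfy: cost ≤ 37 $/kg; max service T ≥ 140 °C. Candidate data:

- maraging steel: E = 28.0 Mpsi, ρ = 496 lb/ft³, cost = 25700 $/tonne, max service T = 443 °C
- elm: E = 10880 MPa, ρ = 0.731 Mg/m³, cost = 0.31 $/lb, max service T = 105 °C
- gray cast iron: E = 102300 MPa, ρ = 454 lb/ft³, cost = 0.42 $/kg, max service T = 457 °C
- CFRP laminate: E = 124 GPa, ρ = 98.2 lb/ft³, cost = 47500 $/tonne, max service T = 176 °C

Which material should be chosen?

maraging steel

Screen on constraints: cost ≤ 37 $/kg; max service T ≥ 140 °C. Survivors: maraging steel, gray cast iron.
Putting every candidate on a common basis:
  maraging steel: E = 193.1 GPa, ρ = 7945 kg/m³
  gray cast iron: E = 102.3 GPa, ρ = 7272 kg/m³
  maraging steel: M = 24.3 MN·m/kg
  gray cast iron: M = 14.1 MN·m/kg
Highest index: maraging steel.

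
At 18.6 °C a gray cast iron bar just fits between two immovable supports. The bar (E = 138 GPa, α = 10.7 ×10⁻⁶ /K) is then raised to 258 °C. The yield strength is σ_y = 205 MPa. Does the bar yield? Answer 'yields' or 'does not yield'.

yields

ΔT = 239.4 K. Constrained thermal stress σ = E·α·ΔT = 138.0×10³ MPa × 10.7×10⁻⁶ × 239.4 = 353 MPa (compressive).
Compare to σ_y = 205 MPa: σ ≥ σ_y, so it yields.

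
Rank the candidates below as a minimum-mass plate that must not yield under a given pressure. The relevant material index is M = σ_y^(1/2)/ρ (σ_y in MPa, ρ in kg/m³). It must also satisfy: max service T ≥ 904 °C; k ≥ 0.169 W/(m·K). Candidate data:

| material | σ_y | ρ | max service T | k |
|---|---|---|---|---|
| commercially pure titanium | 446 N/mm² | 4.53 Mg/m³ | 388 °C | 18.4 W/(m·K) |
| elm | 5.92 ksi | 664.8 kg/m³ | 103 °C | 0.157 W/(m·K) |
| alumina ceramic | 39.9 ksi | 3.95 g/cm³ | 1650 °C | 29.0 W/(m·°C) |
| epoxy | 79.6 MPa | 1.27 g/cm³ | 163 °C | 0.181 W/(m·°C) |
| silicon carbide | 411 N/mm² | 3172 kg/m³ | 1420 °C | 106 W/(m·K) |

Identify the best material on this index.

silicon carbide

Screen on constraints: max service T ≥ 904 °C; k ≥ 0.169 W/(m·K). Survivors: alumina ceramic, silicon carbide.
Putting every candidate on a common basis:
  alumina ceramic: σ_y = 275.1 MPa, ρ = 3950 kg/m³
  silicon carbide: σ_y = 411.0 MPa, ρ = 3172 kg/m³
  silicon carbide: M = 6.39×10⁻³
  alumina ceramic: M = 4.20×10⁻³
Silicon carbide has the largest M.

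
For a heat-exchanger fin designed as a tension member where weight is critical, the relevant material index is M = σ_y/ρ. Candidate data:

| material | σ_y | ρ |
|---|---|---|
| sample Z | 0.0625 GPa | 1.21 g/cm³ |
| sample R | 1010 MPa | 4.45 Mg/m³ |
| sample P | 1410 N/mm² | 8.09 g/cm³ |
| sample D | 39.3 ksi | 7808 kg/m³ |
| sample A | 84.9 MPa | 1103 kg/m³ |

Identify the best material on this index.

Normalizing units and computing the index:
  sample Z: σ_y = 62.50 MPa, ρ = 1210 kg/m³
  sample R: σ_y = 1010 MPa, ρ = 4450 kg/m³
  sample P: σ_y = 1410 MPa, ρ = 8090 kg/m³
  sample D: σ_y = 271.0 MPa, ρ = 7808 kg/m³
  sample A: σ_y = 84.90 MPa, ρ = 1103 kg/m³
  sample R: M = 227 kN·m/kg
  sample P: M = 174 kN·m/kg
  sample A: M = 77.0 kN·m/kg
  sample Z: M = 51.7 kN·m/kg
  sample D: M = 34.7 kN·m/kg
Sample R has the largest M.

sample R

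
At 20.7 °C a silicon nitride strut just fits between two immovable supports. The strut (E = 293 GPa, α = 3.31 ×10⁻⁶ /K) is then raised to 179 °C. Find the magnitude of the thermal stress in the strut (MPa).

ΔT = 158.3 K. Constrained thermal stress σ = E·α·ΔT = 293.0×10³ MPa × 3.31×10⁻⁶ × 158.3 = 154 MPa (compressive).

154 MPa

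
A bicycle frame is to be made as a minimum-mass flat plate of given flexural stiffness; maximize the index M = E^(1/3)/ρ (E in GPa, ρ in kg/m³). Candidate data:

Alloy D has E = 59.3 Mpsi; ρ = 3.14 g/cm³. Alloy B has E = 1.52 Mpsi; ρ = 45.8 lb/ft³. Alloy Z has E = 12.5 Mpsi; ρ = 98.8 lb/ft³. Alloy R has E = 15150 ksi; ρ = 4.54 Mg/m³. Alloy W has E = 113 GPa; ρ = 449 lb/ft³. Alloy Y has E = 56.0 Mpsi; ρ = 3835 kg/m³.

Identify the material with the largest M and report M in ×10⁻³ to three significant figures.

alloy B, M = 2.98×10⁻³

Convert each candidate to consistent units, then evaluate M:
  alloy D: E = 408.9 GPa, ρ = 3140 kg/m³
  alloy B: E = 10.48 GPa, ρ = 733.6 kg/m³
  alloy Z: E = 86.18 GPa, ρ = 1583 kg/m³
  alloy R: E = 104.5 GPa, ρ = 4540 kg/m³
  alloy W: E = 113.0 GPa, ρ = 7192 kg/m³
  alloy Y: E = 386.1 GPa, ρ = 3835 kg/m³
  alloy B: M = 2.98×10⁻³
  alloy Z: M = 2.79×10⁻³
  alloy D: M = 2.36×10⁻³
  alloy Y: M = 1.90×10⁻³
  alloy R: M = 1.04×10⁻³
  alloy W: M = 0.672×10⁻³
Alloy B has the largest M.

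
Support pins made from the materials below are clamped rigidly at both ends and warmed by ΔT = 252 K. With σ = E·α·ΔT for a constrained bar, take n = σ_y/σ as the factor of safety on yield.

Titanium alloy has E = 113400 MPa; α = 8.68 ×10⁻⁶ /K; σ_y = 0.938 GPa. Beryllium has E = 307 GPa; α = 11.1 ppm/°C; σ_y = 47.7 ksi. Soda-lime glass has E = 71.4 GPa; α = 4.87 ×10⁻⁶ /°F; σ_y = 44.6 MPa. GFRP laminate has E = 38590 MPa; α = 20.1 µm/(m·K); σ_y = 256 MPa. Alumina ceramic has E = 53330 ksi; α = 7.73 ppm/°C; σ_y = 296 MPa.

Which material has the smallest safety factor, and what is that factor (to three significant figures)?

soda-lime glass, n = 0.283

In consistent units (E in GPa, α in ×10⁻⁶/K, σ_y in MPa):
  titanium alloy: E = 113.4, α = 8.68, σ_y = 938.0 → σ = 248 MPa, n = 3.78
  beryllium: E = 307.0, α = 11.1, σ_y = 328.9 → σ = 859 MPa, n = 0.383
  soda-lime glass: E = 71.40, α = 8.77, σ_y = 44.60 → σ = 158 MPa, n = 0.283
  GFRP laminate: E = 38.59, α = 20.1, σ_y = 256.0 → σ = 195 MPa, n = 1.31
  alumina ceramic: E = 367.7, α = 7.73, σ_y = 296.0 → σ = 716 MPa, n = 0.413
Soda-lime glass has the lowest safety factor, n = 0.283.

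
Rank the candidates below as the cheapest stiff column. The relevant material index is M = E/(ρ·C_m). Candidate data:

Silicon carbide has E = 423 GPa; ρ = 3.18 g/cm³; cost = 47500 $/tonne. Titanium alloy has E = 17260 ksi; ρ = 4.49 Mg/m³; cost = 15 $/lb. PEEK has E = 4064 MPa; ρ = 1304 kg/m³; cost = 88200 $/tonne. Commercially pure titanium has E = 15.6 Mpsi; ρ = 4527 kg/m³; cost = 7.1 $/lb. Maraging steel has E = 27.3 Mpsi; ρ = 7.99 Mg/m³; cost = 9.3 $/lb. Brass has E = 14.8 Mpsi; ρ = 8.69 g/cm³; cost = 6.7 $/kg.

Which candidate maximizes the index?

Normalizing units and computing the index:
  silicon carbide: E = 423.0 GPa, ρ = 3180 kg/m³, cost = 47.50 $/kg
  titanium alloy: E = 119.0 GPa, ρ = 4490 kg/m³, cost = 33.07 $/kg
  PEEK: E = 4.064 GPa, ρ = 1304 kg/m³, cost = 88.20 $/kg
  commercially pure titanium: E = 107.6 GPa, ρ = 4527 kg/m³, cost = 15.65 $/kg
  maraging steel: E = 188.2 GPa, ρ = 7990 kg/m³, cost = 20.50 $/kg
  brass: E = 102.0 GPa, ρ = 8690 kg/m³, cost = 6.700 $/kg
  silicon carbide: M = 2.80 MN·m per $
  brass: M = 1.75 MN·m per $
  commercially pure titanium: M = 1.52 MN·m per $
  maraging steel: M = 1.15 MN·m per $
  titanium alloy: M = 0.801 MN·m per $
  PEEK: M = 0.0353 MN·m per $
The maximum is for silicon carbide.

silicon carbide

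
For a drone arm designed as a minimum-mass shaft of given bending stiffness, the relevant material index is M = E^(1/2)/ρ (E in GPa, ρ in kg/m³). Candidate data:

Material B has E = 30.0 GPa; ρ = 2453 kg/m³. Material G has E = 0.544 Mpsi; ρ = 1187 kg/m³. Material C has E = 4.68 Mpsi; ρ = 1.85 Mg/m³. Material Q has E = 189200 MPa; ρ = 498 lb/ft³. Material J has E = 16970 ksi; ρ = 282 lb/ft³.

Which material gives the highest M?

material C

After converting to SI:
  material B: E = 30.00 GPa, ρ = 2453 kg/m³
  material G: E = 3.751 GPa, ρ = 1187 kg/m³
  material C: E = 32.27 GPa, ρ = 1850 kg/m³
  material Q: E = 189.2 GPa, ρ = 7977 kg/m³
  material J: E = 117.0 GPa, ρ = 4517 kg/m³
  material C: M = 3.07×10⁻³
  material J: M = 2.39×10⁻³
  material B: M = 2.23×10⁻³
  material Q: M = 1.72×10⁻³
  material G: M = 1.63×10⁻³
Material C has the largest M.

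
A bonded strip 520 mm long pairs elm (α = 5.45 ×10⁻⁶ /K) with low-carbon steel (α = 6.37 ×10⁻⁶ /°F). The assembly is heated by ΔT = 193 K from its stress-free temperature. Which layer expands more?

low-carbon steel

low-carbon steel: α = 6.37×10⁻⁶/°F × 9/5 = 11.5×10⁻⁶/K.
α(elm) = 5.45×10⁻⁶/K vs α(low-carbon steel) = 11.5×10⁻⁶/K.
Higher α expands more for the same ΔT: low-carbon steel.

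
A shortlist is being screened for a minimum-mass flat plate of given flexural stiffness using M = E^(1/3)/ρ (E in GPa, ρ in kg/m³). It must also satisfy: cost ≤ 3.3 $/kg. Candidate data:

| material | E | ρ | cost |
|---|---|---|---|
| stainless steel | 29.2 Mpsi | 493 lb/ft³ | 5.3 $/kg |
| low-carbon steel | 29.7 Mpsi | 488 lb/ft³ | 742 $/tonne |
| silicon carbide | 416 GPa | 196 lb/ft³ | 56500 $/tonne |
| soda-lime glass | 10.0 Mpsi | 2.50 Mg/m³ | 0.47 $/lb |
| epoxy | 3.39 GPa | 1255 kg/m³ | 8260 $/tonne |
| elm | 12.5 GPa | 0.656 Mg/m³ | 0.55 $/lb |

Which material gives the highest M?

elm

Screen on constraints: cost ≤ 3.3 $/kg. Survivors: low-carbon steel, soda-lime glass, elm.
Normalizing units and computing the index:
  low-carbon steel: E = 204.8 GPa, ρ = 7817 kg/m³
  soda-lime glass: E = 68.95 GPa, ρ = 2500 kg/m³
  elm: E = 12.50 GPa, ρ = 656.0 kg/m³
  elm: M = 3.54×10⁻³
  soda-lime glass: M = 1.64×10⁻³
  low-carbon steel: M = 0.754×10⁻³
Elm has the largest M.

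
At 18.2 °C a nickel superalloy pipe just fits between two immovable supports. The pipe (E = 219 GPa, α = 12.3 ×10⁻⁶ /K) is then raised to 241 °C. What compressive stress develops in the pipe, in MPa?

ΔT = 222.8 K. Constrained thermal stress σ = E·α·ΔT = 219.0×10³ MPa × 12.3×10⁻⁶ × 222.8 = 600 MPa (compressive).

600 MPa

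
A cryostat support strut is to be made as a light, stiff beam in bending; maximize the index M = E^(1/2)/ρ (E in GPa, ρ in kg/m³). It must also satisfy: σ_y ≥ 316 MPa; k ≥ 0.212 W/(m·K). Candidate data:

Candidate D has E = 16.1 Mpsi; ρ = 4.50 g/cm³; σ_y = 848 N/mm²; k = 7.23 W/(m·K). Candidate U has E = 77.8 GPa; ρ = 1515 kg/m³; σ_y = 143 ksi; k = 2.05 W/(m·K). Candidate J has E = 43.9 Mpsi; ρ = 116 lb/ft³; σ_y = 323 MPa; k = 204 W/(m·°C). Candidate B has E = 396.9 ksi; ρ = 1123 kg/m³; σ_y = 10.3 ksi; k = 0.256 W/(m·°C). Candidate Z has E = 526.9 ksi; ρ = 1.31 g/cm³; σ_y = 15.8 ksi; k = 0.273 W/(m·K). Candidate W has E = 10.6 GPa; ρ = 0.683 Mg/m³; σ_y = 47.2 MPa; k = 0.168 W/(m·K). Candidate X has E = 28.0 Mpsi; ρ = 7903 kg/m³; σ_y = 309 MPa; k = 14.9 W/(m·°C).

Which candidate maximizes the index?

Screen on constraints: σ_y ≥ 316 MPa; k ≥ 0.212 W/(m·K). Survivors: candidate D, candidate U, candidate J.
Normalizing units and computing the index:
  candidate D: E = 111.0 GPa, ρ = 4500 kg/m³
  candidate U: E = 77.80 GPa, ρ = 1515 kg/m³
  candidate J: E = 302.7 GPa, ρ = 1858 kg/m³
  candidate J: M = 9.36×10⁻³
  candidate U: M = 5.82×10⁻³
  candidate D: M = 2.34×10⁻³
Candidate J has the largest M.

candidate J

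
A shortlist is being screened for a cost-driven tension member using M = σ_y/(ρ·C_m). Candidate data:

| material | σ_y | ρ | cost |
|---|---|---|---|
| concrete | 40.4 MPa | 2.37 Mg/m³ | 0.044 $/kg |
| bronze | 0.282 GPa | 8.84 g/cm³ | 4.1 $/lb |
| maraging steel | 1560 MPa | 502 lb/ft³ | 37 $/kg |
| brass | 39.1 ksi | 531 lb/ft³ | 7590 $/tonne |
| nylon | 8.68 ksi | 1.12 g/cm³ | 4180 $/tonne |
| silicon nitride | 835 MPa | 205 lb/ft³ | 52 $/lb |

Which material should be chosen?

After converting to SI:
  concrete: σ_y = 40.40 MPa, ρ = 2370 kg/m³, cost = 0.04400 $/kg
  bronze: σ_y = 282.0 MPa, ρ = 8840 kg/m³, cost = 9.039 $/kg
  maraging steel: σ_y = 1560 MPa, ρ = 8041 kg/m³, cost = 37.00 $/kg
  brass: σ_y = 269.6 MPa, ρ = 8506 kg/m³, cost = 7.590 $/kg
  nylon: σ_y = 59.85 MPa, ρ = 1120 kg/m³, cost = 4.180 $/kg
  silicon nitride: σ_y = 835.0 MPa, ρ = 3284 kg/m³, cost = 114.6 $/kg
  concrete: M = 387 kN·m per $
  nylon: M = 12.8 kN·m per $
  maraging steel: M = 5.24 kN·m per $
  brass: M = 4.18 kN·m per $
  bronze: M = 3.53 kN·m per $
  silicon nitride: M = 2.22 kN·m per $
Highest index: concrete.

concrete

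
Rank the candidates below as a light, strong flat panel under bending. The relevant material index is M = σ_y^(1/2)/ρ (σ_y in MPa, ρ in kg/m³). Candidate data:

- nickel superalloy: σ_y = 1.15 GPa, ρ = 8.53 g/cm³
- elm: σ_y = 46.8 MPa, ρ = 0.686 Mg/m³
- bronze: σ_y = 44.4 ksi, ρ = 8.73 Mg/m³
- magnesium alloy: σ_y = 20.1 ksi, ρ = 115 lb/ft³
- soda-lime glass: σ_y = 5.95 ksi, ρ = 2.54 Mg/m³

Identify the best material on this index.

elm

After converting to SI:
  nickel superalloy: σ_y = 1150 MPa, ρ = 8530 kg/m³
  elm: σ_y = 46.80 MPa, ρ = 686.0 kg/m³
  bronze: σ_y = 306.1 MPa, ρ = 8730 kg/m³
  magnesium alloy: σ_y = 138.6 MPa, ρ = 1842 kg/m³
  soda-lime glass: σ_y = 41.02 MPa, ρ = 2540 kg/m³
  elm: M = 9.97×10⁻³
  magnesium alloy: M = 6.39×10⁻³
  nickel superalloy: M = 3.98×10⁻³
  soda-lime glass: M = 2.52×10⁻³
  bronze: M = 2.00×10⁻³
The maximum is for elm.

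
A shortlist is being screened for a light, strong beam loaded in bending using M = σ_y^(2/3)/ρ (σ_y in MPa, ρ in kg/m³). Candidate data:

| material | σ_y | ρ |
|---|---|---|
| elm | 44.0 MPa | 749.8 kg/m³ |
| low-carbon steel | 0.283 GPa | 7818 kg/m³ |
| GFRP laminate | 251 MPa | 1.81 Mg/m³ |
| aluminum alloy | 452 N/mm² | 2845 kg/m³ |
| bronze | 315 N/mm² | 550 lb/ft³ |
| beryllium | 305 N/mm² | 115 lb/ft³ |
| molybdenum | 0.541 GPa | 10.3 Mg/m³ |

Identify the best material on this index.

In SI units:
  elm: σ_y = 44.00 MPa, ρ = 749.8 kg/m³
  low-carbon steel: σ_y = 283.0 MPa, ρ = 7818 kg/m³
  GFRP laminate: σ_y = 251.0 MPa, ρ = 1810 kg/m³
  aluminum alloy: σ_y = 452.0 MPa, ρ = 2845 kg/m³
  bronze: σ_y = 315.0 MPa, ρ = 8810 kg/m³
  beryllium: σ_y = 305.0 MPa, ρ = 1842 kg/m³
  molybdenum: σ_y = 541.0 MPa, ρ = 10300 kg/m³
  beryllium: M = 24.6×10⁻³
  GFRP laminate: M = 22.0×10⁻³
  aluminum alloy: M = 20.7×10⁻³
  elm: M = 16.6×10⁻³
  molybdenum: M = 6.45×10⁻³
  low-carbon steel: M = 5.51×10⁻³
  bronze: M = 5.25×10⁻³
Beryllium ranks first.

beryllium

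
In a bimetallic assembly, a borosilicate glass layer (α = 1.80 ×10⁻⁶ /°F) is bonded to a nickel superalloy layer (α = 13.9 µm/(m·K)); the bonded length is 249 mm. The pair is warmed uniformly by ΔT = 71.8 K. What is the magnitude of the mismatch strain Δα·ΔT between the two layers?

7.65×10⁻⁴

borosilicate glass: α = 1.80×10⁻⁶/°F × 9/5 = 3.24×10⁻⁶/K.
Δα = |3.24 − 13.9|×10⁻⁶/K = 10.7×10⁻⁶/K.
Mismatch strain = Δα·ΔT = 10.7×10⁻⁶ × 71.8 = 7.65×10⁻⁴.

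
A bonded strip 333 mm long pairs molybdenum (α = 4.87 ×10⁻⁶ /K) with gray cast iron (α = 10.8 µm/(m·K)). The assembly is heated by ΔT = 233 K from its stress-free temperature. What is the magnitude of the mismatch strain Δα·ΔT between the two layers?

1.38×10⁻³

Δα = |4.87 − 10.8|×10⁻⁶/K = 5.93×10⁻⁶/K.
Mismatch strain = Δα·ΔT = 5.93×10⁻⁶ × 233.0 = 1.38×10⁻³.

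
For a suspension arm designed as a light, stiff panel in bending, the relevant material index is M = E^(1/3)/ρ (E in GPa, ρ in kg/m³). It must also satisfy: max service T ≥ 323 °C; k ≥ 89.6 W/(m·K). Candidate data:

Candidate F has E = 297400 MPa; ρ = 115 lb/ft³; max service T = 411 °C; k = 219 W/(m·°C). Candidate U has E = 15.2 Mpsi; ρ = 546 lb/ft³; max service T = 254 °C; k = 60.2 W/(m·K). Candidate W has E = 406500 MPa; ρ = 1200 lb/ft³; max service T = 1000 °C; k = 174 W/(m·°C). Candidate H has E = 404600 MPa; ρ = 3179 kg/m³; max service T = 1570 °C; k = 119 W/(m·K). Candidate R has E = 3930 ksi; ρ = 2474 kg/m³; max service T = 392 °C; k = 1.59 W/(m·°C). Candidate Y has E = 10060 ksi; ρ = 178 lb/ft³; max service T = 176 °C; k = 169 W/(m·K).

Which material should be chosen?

Screen on constraints: max service T ≥ 323 °C; k ≥ 89.6 W/(m·K). Survivors: candidate F, candidate W, candidate H.
Putting every candidate on a common basis:
  candidate F: E = 297.4 GPa, ρ = 1842 kg/m³
  candidate W: E = 406.5 GPa, ρ = 19220 kg/m³
  candidate H: E = 404.6 GPa, ρ = 3179 kg/m³
  candidate F: M = 3.62×10⁻³
  candidate H: M = 2.33×10⁻³
  candidate W: M = 0.385×10⁻³
Highest index: candidate F.

candidate F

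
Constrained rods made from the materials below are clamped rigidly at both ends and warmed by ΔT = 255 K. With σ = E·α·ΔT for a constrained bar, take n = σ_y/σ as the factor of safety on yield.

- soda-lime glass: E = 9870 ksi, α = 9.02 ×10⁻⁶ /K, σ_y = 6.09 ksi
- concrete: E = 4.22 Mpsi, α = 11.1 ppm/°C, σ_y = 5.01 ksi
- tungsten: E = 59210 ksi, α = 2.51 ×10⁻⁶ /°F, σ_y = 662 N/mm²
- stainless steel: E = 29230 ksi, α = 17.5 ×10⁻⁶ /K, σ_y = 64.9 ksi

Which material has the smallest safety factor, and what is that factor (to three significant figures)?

In consistent units (E in GPa, α in ×10⁻⁶/K, σ_y in MPa):
  soda-lime glass: E = 68.05, α = 9.02, σ_y = 41.99 → σ = 157 MPa, n = 0.268
  concrete: E = 29.10, α = 11.1, σ_y = 34.54 → σ = 82.4 MPa, n = 0.419
  tungsten: E = 408.2, α = 4.52, σ_y = 662.0 → σ = 470 MPa, n = 1.41
  stainless steel: E = 201.5, α = 17.5, σ_y = 447.5 → σ = 899 MPa, n = 0.498
Soda-lime glass has the lowest safety factor, n = 0.268.

soda-lime glass, n = 0.268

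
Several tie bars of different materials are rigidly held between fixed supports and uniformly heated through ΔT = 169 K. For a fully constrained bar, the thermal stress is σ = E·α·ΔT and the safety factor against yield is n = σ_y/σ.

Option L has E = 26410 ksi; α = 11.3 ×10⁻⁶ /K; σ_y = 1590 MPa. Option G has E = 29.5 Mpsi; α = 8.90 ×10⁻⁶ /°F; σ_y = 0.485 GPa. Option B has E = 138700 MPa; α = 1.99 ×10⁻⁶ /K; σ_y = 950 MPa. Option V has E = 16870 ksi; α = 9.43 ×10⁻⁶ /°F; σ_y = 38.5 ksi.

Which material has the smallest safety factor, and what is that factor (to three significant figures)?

option V, n = 0.796

In consistent units (E in GPa, α in ×10⁻⁶/K, σ_y in MPa):
  option L: E = 182.1, α = 11.3, σ_y = 1590 → σ = 348 MPa, n = 4.57
  option G: E = 203.4, α = 16.0, σ_y = 485.0 → σ = 551 MPa, n = 0.881
  option B: E = 138.7, α = 1.99, σ_y = 950.0 → σ = 46.6 MPa, n = 20.4
  option V: E = 116.3, α = 17.0, σ_y = 265.4 → σ = 334 MPa, n = 0.796
Option V has the lowest safety factor, n = 0.796.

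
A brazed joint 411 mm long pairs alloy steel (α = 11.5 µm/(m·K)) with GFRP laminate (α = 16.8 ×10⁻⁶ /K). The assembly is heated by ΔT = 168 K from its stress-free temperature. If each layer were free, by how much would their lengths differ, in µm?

366 µm

Δα = |11.5 − 16.8|×10⁻⁶/K = 5.30×10⁻⁶/K.
ΔL_mismatch = Δα·L·ΔT = 5.30×10⁻⁶ × 411.0 mm × 168.0 K = 366 µm.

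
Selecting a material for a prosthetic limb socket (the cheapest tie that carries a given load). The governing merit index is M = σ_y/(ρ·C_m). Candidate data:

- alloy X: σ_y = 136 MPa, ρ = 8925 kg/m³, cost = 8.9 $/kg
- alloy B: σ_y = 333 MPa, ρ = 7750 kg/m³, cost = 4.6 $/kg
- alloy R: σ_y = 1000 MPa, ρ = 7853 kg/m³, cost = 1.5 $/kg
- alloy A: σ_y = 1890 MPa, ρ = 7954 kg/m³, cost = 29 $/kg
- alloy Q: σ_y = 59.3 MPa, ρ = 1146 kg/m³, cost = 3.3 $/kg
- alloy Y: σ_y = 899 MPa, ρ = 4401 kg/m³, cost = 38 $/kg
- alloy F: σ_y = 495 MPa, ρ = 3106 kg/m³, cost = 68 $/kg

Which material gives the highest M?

alloy R

Computing M directly (units already consistent):
  alloy R: M = 84.9 kN·m per $
  alloy Q: M = 15.7 kN·m per $
  alloy B: M = 9.34 kN·m per $
  alloy A: M = 8.19 kN·m per $
  alloy Y: M = 5.38 kN·m per $
  alloy F: M = 2.34 kN·m per $
  alloy X: M = 1.71 kN·m per $
Highest index: alloy R.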